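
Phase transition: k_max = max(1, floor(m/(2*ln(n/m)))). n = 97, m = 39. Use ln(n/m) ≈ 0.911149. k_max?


n/m = 97/39.
ln(n/m) ≈ 0.911149.
2*ln(n/m) ≈ 1.822298.
m/(2*ln(n/m)) ≈ 39/1.822298 ≈ 21.4015.
floor = 21.
k_max = max(1, 21) = 21.

21


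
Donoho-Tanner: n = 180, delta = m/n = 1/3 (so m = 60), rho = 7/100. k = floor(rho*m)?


m = 1/3*180 = 60.
rho = 7/100.
rho*m = 7/100*60 = 4.2.
k = floor(4.2) = 4.

4


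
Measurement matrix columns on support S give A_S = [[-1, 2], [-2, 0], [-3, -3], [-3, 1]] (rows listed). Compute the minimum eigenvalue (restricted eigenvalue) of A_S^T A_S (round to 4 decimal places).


A_S^T A_S = [[23, 4], [4, 14]].
trace = 37.
det = 306.
disc = trace^2 - 4*det = 1369 - 4*306 = 145.
sqrt(145) ≈ 12.041595.
lam_min = (37 - sqrt(145))/2 ≈ (37 - 12.041595)/2 = 12.4792025 ≈ 12.4792.

12.4792


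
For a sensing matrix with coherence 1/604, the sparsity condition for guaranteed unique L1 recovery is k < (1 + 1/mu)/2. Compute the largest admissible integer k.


1/mu = 604.
1 + 1/mu = 605.
(1 + 1/mu)/2 = 302.5 is not an integer, so k_max = floor(302.5) = 302.

302


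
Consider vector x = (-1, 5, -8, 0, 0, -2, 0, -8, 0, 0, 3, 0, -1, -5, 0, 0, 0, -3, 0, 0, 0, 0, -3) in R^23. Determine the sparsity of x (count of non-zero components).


Non-zero positions: [0, 1, 2, 5, 7, 10, 12, 13, 17, 22].
Sparsity = 10.

10


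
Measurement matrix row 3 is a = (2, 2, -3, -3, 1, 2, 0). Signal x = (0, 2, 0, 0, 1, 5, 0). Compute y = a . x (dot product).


Non-zero terms: ['2*2', '1*1', '2*5']
Products: [4, 1, 10]
y = sum = 15.

15


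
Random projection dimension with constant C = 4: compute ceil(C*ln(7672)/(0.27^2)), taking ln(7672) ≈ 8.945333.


ln(7672) ≈ 8.945333.
eps^2 = 0.27^2 = 0.0729.
C*ln(N)/eps^2 ≈ 4*8.945333/0.0729 ≈ 490.8276.
m = ceil(490.8276) = 491.

491


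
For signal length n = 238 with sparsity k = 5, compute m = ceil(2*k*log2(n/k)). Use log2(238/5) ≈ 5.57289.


log2(n/k) = log2(238/5) ≈ 5.57289.
2*k*log2(n/k) ≈ 2*5*5.57289 = 55.7289.
m = ceil(55.7289) = 56.

56


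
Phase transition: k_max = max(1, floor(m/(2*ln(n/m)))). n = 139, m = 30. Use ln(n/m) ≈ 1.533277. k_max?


n/m = 139/30.
ln(n/m) ≈ 1.533277.
2*ln(n/m) ≈ 3.066554.
m/(2*ln(n/m)) ≈ 30/3.066554 ≈ 9.783.
floor = 9.
k_max = max(1, 9) = 9.

9


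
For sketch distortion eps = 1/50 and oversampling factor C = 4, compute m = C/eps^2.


1/eps = 50.
(1/eps)^2 = 2500.
m = 4*2500 = 10000.

10000


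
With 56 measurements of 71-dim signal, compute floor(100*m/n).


100*m/n = 100*56/71 ≈ 78.8732.
floor = 78.

78


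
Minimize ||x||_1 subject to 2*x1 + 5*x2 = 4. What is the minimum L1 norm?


Axis intercepts:
  x1 = 2, x2 = 0: L1 = 2
  x1 = 0, x2 = 4/5: L1 = 4/5
x* = (0, 4/5)
||x*||_1 = 4/5.

4/5


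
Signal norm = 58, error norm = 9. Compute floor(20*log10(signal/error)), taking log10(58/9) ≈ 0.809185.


||x||/||e|| = 58/9.
log10(58/9) ≈ 0.809185.
20*log10(||x||/||e||) ≈ 20*0.809185 = 16.1837.
floor(16.1837) = 16.

16


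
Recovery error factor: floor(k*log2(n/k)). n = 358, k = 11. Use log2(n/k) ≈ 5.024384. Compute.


log2(n/k) = log2(358/11) ≈ 5.024384.
k*log2(n/k) ≈ 11*5.024384 = 55.268224.
floor(55.268224) = 55.

55


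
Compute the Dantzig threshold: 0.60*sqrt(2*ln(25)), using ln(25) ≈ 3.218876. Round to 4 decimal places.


ln(25) ≈ 3.218876.
2*ln(n) ≈ 6.437752.
sqrt(2*ln(n)) ≈ sqrt(6.437752) ≈ 2.537273.
threshold ≈ 0.60*2.537273 = 1.5223638 ≈ 1.5224.

1.5224


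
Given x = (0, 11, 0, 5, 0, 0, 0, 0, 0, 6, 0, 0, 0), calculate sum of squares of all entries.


Non-zero entries: [(1, 11), (3, 5), (9, 6)]
Squares: [121, 25, 36]
||x||_2^2 = sum = 182.

182


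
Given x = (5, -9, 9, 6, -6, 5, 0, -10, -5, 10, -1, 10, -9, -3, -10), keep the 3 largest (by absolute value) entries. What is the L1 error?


Sorted |x_i| descending: [10, 10, 10, 10, 9, 9, 9, 6, 6, 5, 5, 5, 3, 1, 0]
Keep top 3: [10, 10, 10]
Tail entries: [10, 9, 9, 9, 6, 6, 5, 5, 5, 3, 1, 0]
L1 error = sum of tail = 68.

68


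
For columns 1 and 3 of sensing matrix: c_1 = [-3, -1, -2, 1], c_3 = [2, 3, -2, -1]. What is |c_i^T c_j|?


Inner product: -3*2 + -1*3 + -2*-2 + 1*-1
Products: [-6, -3, 4, -1]
Sum = -6.
|dot| = 6.

6


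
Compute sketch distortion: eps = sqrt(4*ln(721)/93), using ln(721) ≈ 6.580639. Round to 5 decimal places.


ln(721) ≈ 6.580639.
4*ln(N)/m ≈ 4*6.580639/93 ≈ 0.28303824.
eps = sqrt(0.28303824) ≈ 0.5320134 ≈ 0.53201.

0.53201


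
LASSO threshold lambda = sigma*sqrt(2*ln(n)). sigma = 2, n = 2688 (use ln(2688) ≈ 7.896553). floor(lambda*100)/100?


ln(2688) ≈ 7.896553.
2*ln(n) ≈ 15.793106.
sqrt(2*ln(n)) ≈ sqrt(15.793106) ≈ 3.974054.
lambda ≈ 2*3.974054 = 7.948108.
floor(lambda*100)/100 = 7.94.

7.94


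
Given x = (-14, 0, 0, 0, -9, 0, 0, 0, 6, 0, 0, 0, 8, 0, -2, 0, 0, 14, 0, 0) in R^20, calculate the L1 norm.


Non-zero entries: [(0, -14), (4, -9), (8, 6), (12, 8), (14, -2), (17, 14)]
Absolute values: [14, 9, 6, 8, 2, 14]
||x||_1 = sum = 53.

53


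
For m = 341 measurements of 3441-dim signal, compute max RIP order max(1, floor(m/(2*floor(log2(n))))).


floor(log2(3441)) = 11.
2*11 = 22.
m/(2*floor(log2(n))) = 341/22 ≈ 15.5.
floor = 15.
k = max(1, 15) = 15.

15


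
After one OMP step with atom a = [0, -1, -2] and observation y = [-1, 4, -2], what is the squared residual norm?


a^T a = 5.
a^T y = 0.
coeff = 0/5 = 0.
||r||^2 = 21.

21


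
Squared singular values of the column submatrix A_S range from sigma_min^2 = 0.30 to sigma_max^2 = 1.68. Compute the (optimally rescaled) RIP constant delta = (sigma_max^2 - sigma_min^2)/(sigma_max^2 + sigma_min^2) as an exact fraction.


lambda_max - lambda_min = 1.68 - 0.30 = 1.38.
lambda_max + lambda_min = 1.68 + 0.30 = 1.98.
delta = 1.38/1.98 = 138/198 = 23/33.

23/33


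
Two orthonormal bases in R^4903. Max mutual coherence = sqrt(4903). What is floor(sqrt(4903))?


70^2 = 4900 <= 4903 < 5041 = 71^2, so 70 <= sqrt(4903) < 71.
floor(sqrt(4903)) = 70.

70


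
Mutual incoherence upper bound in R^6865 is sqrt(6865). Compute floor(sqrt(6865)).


82^2 = 6724 <= 6865 < 6889 = 83^2, so 82 <= sqrt(6865) < 83.
floor(sqrt(6865)) = 82.

82


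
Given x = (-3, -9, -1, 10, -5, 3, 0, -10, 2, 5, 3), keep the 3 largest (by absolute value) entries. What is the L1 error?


Sorted |x_i| descending: [10, 10, 9, 5, 5, 3, 3, 3, 2, 1, 0]
Keep top 3: [10, 10, 9]
Tail entries: [5, 5, 3, 3, 3, 2, 1, 0]
L1 error = sum of tail = 22.

22


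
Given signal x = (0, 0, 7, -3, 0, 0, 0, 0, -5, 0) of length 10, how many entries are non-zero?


Non-zero positions: [2, 3, 8].
Sparsity = 3.

3


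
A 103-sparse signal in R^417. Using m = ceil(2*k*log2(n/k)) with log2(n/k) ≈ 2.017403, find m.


log2(n/k) = log2(417/103) ≈ 2.017403.
2*k*log2(n/k) ≈ 2*103*2.017403 = 415.585018.
m = ceil(415.585018) = 416.

416


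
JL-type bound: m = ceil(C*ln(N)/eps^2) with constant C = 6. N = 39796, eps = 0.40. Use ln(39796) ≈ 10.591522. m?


ln(39796) ≈ 10.591522.
eps^2 = 0.40^2 = 0.16.
C*ln(N)/eps^2 ≈ 6*10.591522/0.16 ≈ 397.1821.
m = ceil(397.1821) = 398.

398


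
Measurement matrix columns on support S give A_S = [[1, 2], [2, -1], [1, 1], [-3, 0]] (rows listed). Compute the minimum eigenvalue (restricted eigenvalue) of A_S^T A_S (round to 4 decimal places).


A_S^T A_S = [[15, 1], [1, 6]].
trace = 21.
det = 89.
disc = trace^2 - 4*det = 441 - 4*89 = 85.
sqrt(85) ≈ 9.219544.
lam_min = (21 - sqrt(85))/2 ≈ (21 - 9.219544)/2 = 5.890228 ≈ 5.8902.

5.8902


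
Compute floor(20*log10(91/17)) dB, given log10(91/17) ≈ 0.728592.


||x||/||e|| = 91/17.
log10(91/17) ≈ 0.728592.
20*log10(||x||/||e||) ≈ 20*0.728592 = 14.57184.
floor(14.57184) = 14.

14


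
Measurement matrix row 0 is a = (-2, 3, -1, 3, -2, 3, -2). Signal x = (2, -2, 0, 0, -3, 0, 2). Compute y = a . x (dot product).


Non-zero terms: ['-2*2', '3*-2', '-2*-3', '-2*2']
Products: [-4, -6, 6, -4]
y = sum = -8.

-8


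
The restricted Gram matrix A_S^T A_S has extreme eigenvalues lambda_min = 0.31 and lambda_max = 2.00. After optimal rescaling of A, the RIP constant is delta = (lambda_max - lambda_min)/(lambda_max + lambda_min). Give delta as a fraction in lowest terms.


lambda_max - lambda_min = 2.00 - 0.31 = 1.69.
lambda_max + lambda_min = 2.00 + 0.31 = 2.31.
delta = 1.69/2.31 = 169/231.

169/231


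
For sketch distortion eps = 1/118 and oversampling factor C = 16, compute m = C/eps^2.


1/eps = 118.
(1/eps)^2 = 13924.
m = 16*13924 = 222784.

222784


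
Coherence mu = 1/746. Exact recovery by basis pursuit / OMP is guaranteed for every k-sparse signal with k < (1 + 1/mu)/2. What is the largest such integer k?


1/mu = 746.
1 + 1/mu = 747.
(1 + 1/mu)/2 = 373.5 is not an integer, so k_max = floor(373.5) = 373.

373


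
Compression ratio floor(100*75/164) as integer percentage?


100*m/n = 100*75/164 ≈ 45.7317.
floor = 45.

45


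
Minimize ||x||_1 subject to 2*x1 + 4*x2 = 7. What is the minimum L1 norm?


Axis intercepts:
  x1 = 7/2, x2 = 0: L1 = 7/2
  x1 = 0, x2 = 7/4: L1 = 7/4
x* = (0, 7/4)
||x*||_1 = 7/4.

7/4


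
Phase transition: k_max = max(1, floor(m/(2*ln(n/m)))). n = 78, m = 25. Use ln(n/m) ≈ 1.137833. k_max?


n/m = 78/25.
ln(n/m) ≈ 1.137833.
2*ln(n/m) ≈ 2.275666.
m/(2*ln(n/m)) ≈ 25/2.275666 ≈ 10.9858.
floor = 10.
k_max = max(1, 10) = 10.

10


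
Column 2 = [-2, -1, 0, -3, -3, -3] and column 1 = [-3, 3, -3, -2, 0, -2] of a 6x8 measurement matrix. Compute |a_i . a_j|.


Inner product: -2*-3 + -1*3 + 0*-3 + -3*-2 + -3*0 + -3*-2
Products: [6, -3, 0, 6, 0, 6]
Sum = 15.
|dot| = 15.

15


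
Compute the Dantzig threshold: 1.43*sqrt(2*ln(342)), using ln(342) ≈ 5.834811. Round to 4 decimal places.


ln(342) ≈ 5.834811.
2*ln(n) ≈ 11.669622.
sqrt(2*ln(n)) ≈ sqrt(11.669622) ≈ 3.416083.
threshold ≈ 1.43*3.416083 = 4.88499869 ≈ 4.8850.

4.8850


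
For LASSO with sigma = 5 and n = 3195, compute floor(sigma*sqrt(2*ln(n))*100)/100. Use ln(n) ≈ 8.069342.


ln(3195) ≈ 8.069342.
2*ln(n) ≈ 16.138684.
sqrt(2*ln(n)) ≈ sqrt(16.138684) ≈ 4.017298.
lambda ≈ 5*4.017298 = 20.08649.
floor(lambda*100)/100 = 20.08.

20.08


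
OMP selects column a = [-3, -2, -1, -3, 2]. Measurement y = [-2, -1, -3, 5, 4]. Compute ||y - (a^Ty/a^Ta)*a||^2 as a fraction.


a^T a = 27.
a^T y = 4.
coeff = 4/27 = 4/27.
||r||^2 = 1469/27.

1469/27


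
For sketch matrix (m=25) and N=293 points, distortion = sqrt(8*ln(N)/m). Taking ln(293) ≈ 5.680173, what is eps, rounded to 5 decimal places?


ln(293) ≈ 5.680173.
8*ln(N)/m ≈ 8*5.680173/25 ≈ 1.81765536.
eps = sqrt(1.81765536) ≈ 1.3482045 ≈ 1.34820.

1.34820


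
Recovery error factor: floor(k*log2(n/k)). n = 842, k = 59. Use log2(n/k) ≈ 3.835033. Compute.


log2(n/k) = log2(842/59) ≈ 3.835033.
k*log2(n/k) ≈ 59*3.835033 = 226.266947.
floor(226.266947) = 226.

226


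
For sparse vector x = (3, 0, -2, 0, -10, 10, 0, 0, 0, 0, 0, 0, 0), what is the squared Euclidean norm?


Non-zero entries: [(0, 3), (2, -2), (4, -10), (5, 10)]
Squares: [9, 4, 100, 100]
||x||_2^2 = sum = 213.

213


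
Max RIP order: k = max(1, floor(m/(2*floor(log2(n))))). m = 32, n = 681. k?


floor(log2(681)) = 9.
2*9 = 18.
m/(2*floor(log2(n))) = 32/18 ≈ 1.7778.
floor = 1.
k = max(1, 1) = 1.

1


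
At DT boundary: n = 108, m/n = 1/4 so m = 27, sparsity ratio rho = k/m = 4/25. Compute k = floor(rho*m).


m = 1/4*108 = 27.
rho = 4/25.
rho*m = 4/25*27 = 4.32.
k = floor(4.32) = 4.

4


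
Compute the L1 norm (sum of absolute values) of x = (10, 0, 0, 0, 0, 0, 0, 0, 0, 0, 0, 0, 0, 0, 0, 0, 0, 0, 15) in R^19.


Non-zero entries: [(0, 10), (18, 15)]
Absolute values: [10, 15]
||x||_1 = sum = 25.

25


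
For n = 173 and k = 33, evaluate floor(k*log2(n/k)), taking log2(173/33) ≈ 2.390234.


log2(n/k) = log2(173/33) ≈ 2.390234.
k*log2(n/k) ≈ 33*2.390234 = 78.877722.
floor(78.877722) = 78.

78


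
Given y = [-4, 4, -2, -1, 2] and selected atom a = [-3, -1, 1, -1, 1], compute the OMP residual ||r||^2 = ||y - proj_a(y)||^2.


a^T a = 13.
a^T y = 9.
coeff = 9/13 = 9/13.
||r||^2 = 452/13.

452/13


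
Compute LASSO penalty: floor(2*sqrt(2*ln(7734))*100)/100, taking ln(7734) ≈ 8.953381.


ln(7734) ≈ 8.953381.
2*ln(n) ≈ 17.906762.
sqrt(2*ln(n)) ≈ sqrt(17.906762) ≈ 4.231638.
lambda ≈ 2*4.231638 = 8.463276.
floor(lambda*100)/100 = 8.46.

8.46


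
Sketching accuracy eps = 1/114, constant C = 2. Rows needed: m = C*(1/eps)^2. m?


1/eps = 114.
(1/eps)^2 = 12996.
m = 2*12996 = 25992.

25992


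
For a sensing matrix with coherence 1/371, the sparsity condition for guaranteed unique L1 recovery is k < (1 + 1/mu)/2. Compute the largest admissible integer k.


1/mu = 371.
1 + 1/mu = 372.
(1 + 1/mu)/2 = 186 is an integer and the inequality is strict, so k_max = 186 - 1 = 185.

185


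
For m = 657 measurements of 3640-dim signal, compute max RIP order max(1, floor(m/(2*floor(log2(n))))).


floor(log2(3640)) = 11.
2*11 = 22.
m/(2*floor(log2(n))) = 657/22 ≈ 29.8636.
floor = 29.
k = max(1, 29) = 29.

29


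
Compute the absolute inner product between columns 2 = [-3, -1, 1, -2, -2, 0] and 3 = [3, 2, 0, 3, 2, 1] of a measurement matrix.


Inner product: -3*3 + -1*2 + 1*0 + -2*3 + -2*2 + 0*1
Products: [-9, -2, 0, -6, -4, 0]
Sum = -21.
|dot| = 21.

21


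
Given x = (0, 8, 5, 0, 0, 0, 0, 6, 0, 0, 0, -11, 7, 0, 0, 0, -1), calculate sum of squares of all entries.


Non-zero entries: [(1, 8), (2, 5), (7, 6), (11, -11), (12, 7), (16, -1)]
Squares: [64, 25, 36, 121, 49, 1]
||x||_2^2 = sum = 296.

296


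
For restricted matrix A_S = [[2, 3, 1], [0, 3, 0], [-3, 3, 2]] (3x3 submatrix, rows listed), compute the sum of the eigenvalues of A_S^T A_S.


Sum of eigenvalues of A_S^T A_S = trace(A_S^T A_S) = sum of squared column norms of A_S.
A_S^T A_S diagonal: [13, 27, 5].
trace = 13 + 27 + 5 = 45.

45


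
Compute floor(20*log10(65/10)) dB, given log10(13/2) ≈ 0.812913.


||x||/||e|| = 65/10 = 13/2.
log10(13/2) ≈ 0.812913.
20*log10(||x||/||e||) ≈ 20*0.812913 = 16.25826.
floor(16.25826) = 16.

16


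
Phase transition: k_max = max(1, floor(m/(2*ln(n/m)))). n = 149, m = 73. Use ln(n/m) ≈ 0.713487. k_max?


n/m = 149/73.
ln(n/m) ≈ 0.713487.
2*ln(n/m) ≈ 1.426974.
m/(2*ln(n/m)) ≈ 73/1.426974 ≈ 51.1572.
floor = 51.
k_max = max(1, 51) = 51.

51


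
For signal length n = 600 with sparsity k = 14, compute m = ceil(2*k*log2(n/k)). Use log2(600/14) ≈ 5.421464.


log2(n/k) = log2(600/14) ≈ 5.421464.
2*k*log2(n/k) ≈ 2*14*5.421464 = 151.800992.
m = ceil(151.800992) = 152.

152


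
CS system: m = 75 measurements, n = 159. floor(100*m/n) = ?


100*m/n = 100*75/159 ≈ 47.1698.
floor = 47.

47


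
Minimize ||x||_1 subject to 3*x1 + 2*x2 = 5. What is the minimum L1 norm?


Axis intercepts:
  x1 = 5/3, x2 = 0: L1 = 5/3
  x1 = 0, x2 = 5/2: L1 = 5/2
x* = (5/3, 0)
||x*||_1 = 5/3.

5/3


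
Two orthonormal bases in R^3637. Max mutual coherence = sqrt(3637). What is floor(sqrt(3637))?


60^2 = 3600 <= 3637 < 3721 = 61^2, so 60 <= sqrt(3637) < 61.
floor(sqrt(3637)) = 60.

60


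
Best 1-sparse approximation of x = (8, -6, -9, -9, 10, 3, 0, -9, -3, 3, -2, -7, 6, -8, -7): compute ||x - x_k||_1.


Sorted |x_i| descending: [10, 9, 9, 9, 8, 8, 7, 7, 6, 6, 3, 3, 3, 2, 0]
Keep top 1: [10]
Tail entries: [9, 9, 9, 8, 8, 7, 7, 6, 6, 3, 3, 3, 2, 0]
L1 error = sum of tail = 80.

80


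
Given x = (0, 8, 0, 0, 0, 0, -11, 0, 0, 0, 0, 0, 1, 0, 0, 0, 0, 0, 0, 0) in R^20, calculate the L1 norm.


Non-zero entries: [(1, 8), (6, -11), (12, 1)]
Absolute values: [8, 11, 1]
||x||_1 = sum = 20.

20


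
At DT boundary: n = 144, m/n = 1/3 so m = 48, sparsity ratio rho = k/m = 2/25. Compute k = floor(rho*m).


m = 1/3*144 = 48.
rho = 2/25.
rho*m = 2/25*48 = 3.84.
k = floor(3.84) = 3.

3


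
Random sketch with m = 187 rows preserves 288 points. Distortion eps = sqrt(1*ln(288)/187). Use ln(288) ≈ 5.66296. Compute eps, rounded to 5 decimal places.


ln(288) ≈ 5.66296.
1*ln(N)/m ≈ 1*5.66296/187 ≈ 0.03028321.
eps = sqrt(0.03028321) ≈ 0.1740207 ≈ 0.17402.

0.17402


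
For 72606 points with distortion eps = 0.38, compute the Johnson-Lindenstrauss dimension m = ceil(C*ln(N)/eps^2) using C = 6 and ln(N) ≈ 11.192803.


ln(72606) ≈ 11.192803.
eps^2 = 0.38^2 = 0.1444.
C*ln(N)/eps^2 ≈ 6*11.192803/0.1444 ≈ 465.0749.
m = ceil(465.0749) = 466.

466


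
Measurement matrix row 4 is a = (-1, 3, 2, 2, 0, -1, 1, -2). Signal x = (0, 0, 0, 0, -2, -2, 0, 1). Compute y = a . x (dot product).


Non-zero terms: ['0*-2', '-1*-2', '-2*1']
Products: [0, 2, -2]
y = sum = 0.

0


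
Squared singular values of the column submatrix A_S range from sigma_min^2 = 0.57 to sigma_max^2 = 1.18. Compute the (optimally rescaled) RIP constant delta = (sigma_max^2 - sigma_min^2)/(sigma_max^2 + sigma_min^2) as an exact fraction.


lambda_max - lambda_min = 1.18 - 0.57 = 0.61.
lambda_max + lambda_min = 1.18 + 0.57 = 1.75.
delta = 0.61/1.75 = 61/175.

61/175


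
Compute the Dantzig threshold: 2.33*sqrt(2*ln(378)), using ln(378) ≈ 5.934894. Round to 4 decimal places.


ln(378) ≈ 5.934894.
2*ln(n) ≈ 11.869788.
sqrt(2*ln(n)) ≈ sqrt(11.869788) ≈ 3.445256.
threshold ≈ 2.33*3.445256 = 8.02744648 ≈ 8.0274.

8.0274


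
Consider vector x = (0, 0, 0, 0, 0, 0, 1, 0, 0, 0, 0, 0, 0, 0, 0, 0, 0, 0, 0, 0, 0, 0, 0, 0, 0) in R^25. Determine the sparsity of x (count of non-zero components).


Non-zero positions: [6].
Sparsity = 1.

1


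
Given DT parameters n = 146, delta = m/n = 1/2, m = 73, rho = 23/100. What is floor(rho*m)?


m = 1/2*146 = 73.
rho = 23/100.
rho*m = 23/100*73 = 16.79.
k = floor(16.79) = 16.

16


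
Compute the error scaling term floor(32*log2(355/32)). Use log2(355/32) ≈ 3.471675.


log2(n/k) = log2(355/32) ≈ 3.471675.
k*log2(n/k) ≈ 32*3.471675 = 111.0936.
floor(111.0936) = 111.

111


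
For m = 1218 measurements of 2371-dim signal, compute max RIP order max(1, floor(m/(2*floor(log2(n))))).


floor(log2(2371)) = 11.
2*11 = 22.
m/(2*floor(log2(n))) = 1218/22 ≈ 55.3636.
floor = 55.
k = max(1, 55) = 55.

55


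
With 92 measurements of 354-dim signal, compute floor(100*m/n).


100*m/n = 100*92/354 ≈ 25.9887.
floor = 25.

25


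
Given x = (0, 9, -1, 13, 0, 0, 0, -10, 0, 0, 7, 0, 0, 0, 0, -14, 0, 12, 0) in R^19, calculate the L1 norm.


Non-zero entries: [(1, 9), (2, -1), (3, 13), (7, -10), (10, 7), (15, -14), (17, 12)]
Absolute values: [9, 1, 13, 10, 7, 14, 12]
||x||_1 = sum = 66.

66


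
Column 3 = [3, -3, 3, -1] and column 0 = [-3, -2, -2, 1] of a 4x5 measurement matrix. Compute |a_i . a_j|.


Inner product: 3*-3 + -3*-2 + 3*-2 + -1*1
Products: [-9, 6, -6, -1]
Sum = -10.
|dot| = 10.

10


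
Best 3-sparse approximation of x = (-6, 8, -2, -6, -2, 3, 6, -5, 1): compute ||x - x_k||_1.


Sorted |x_i| descending: [8, 6, 6, 6, 5, 3, 2, 2, 1]
Keep top 3: [8, 6, 6]
Tail entries: [6, 5, 3, 2, 2, 1]
L1 error = sum of tail = 19.

19


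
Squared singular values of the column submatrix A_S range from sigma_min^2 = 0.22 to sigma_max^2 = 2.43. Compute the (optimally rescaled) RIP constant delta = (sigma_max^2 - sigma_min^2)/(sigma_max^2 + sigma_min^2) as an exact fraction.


lambda_max - lambda_min = 2.43 - 0.22 = 2.21.
lambda_max + lambda_min = 2.43 + 0.22 = 2.65.
delta = 2.21/2.65 = 221/265.

221/265


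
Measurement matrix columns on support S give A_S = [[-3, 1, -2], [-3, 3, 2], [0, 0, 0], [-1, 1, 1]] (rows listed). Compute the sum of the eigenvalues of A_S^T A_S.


Sum of eigenvalues of A_S^T A_S = trace(A_S^T A_S) = sum of squared column norms of A_S.
A_S^T A_S diagonal: [19, 11, 9].
trace = 19 + 11 + 9 = 39.

39


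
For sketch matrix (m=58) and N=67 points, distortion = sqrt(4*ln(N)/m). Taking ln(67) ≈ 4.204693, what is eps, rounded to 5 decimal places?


ln(67) ≈ 4.204693.
4*ln(N)/m ≈ 4*4.204693/58 ≈ 0.28997883.
eps = sqrt(0.28997883) ≈ 0.5384968 ≈ 0.53850.

0.53850


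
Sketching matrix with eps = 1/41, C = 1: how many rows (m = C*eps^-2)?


1/eps = 41.
(1/eps)^2 = 1681.
m = 1*1681 = 1681.

1681


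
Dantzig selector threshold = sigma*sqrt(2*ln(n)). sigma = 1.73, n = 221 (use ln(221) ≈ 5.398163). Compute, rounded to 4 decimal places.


ln(221) ≈ 5.398163.
2*ln(n) ≈ 10.796326.
sqrt(2*ln(n)) ≈ sqrt(10.796326) ≈ 3.285776.
threshold ≈ 1.73*3.285776 = 5.68439248 ≈ 5.6844.

5.6844


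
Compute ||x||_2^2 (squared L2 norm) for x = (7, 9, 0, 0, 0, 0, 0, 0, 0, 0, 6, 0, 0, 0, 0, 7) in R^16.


Non-zero entries: [(0, 7), (1, 9), (10, 6), (15, 7)]
Squares: [49, 81, 36, 49]
||x||_2^2 = sum = 215.

215


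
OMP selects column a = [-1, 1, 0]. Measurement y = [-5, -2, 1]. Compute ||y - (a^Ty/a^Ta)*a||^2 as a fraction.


a^T a = 2.
a^T y = 3.
coeff = 3/2 = 3/2.
||r||^2 = 51/2.

51/2


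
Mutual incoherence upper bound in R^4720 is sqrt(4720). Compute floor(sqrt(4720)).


68^2 = 4624 <= 4720 < 4761 = 69^2, so 68 <= sqrt(4720) < 69.
floor(sqrt(4720)) = 68.

68


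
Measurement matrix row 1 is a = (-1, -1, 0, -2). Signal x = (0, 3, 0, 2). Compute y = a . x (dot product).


Non-zero terms: ['-1*3', '-2*2']
Products: [-3, -4]
y = sum = -7.

-7


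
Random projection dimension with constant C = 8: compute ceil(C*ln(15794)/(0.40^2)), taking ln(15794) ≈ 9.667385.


ln(15794) ≈ 9.667385.
eps^2 = 0.40^2 = 0.16.
C*ln(N)/eps^2 ≈ 8*9.667385/0.16 ≈ 483.3693.
m = ceil(483.3693) = 484.

484


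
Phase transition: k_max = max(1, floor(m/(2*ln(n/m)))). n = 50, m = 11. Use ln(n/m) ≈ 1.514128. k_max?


n/m = 50/11.
ln(n/m) ≈ 1.514128.
2*ln(n/m) ≈ 3.028256.
m/(2*ln(n/m)) ≈ 11/3.028256 ≈ 3.6325.
floor = 3.
k_max = max(1, 3) = 3.

3


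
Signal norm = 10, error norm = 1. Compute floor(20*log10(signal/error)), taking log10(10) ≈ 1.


||x||/||e|| = 10/1 = 10.
log10(10) ≈ 1.
20*log10(||x||/||e||) ≈ 20*1 = 20.
floor(20) = 20.

20


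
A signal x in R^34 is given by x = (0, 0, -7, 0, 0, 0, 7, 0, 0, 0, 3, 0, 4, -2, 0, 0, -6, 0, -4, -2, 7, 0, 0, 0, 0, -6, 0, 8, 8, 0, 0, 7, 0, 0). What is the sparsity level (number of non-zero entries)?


Non-zero positions: [2, 6, 10, 12, 13, 16, 18, 19, 20, 25, 27, 28, 31].
Sparsity = 13.

13


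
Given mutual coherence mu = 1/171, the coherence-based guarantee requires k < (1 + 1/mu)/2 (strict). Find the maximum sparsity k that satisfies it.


1/mu = 171.
1 + 1/mu = 172.
(1 + 1/mu)/2 = 86 is an integer and the inequality is strict, so k_max = 86 - 1 = 85.

85


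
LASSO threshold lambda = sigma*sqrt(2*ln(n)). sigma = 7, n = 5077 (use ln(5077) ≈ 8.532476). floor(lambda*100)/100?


ln(5077) ≈ 8.532476.
2*ln(n) ≈ 17.064952.
sqrt(2*ln(n)) ≈ sqrt(17.064952) ≈ 4.130975.
lambda ≈ 7*4.130975 = 28.916825.
floor(lambda*100)/100 = 28.91.

28.91


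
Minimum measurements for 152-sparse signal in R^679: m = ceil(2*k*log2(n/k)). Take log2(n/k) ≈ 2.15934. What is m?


log2(n/k) = log2(679/152) ≈ 2.15934.
2*k*log2(n/k) ≈ 2*152*2.15934 = 656.43936.
m = ceil(656.43936) = 657.

657


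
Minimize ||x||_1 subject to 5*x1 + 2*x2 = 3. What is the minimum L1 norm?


Axis intercepts:
  x1 = 3/5, x2 = 0: L1 = 3/5
  x1 = 0, x2 = 3/2: L1 = 3/2
x* = (3/5, 0)
||x*||_1 = 3/5.

3/5


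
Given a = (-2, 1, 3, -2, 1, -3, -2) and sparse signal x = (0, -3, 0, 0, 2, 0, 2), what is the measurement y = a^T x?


Non-zero terms: ['1*-3', '1*2', '-2*2']
Products: [-3, 2, -4]
y = sum = -5.

-5


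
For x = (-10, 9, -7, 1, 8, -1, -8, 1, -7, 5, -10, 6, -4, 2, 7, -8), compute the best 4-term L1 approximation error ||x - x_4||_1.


Sorted |x_i| descending: [10, 10, 9, 8, 8, 8, 7, 7, 7, 6, 5, 4, 2, 1, 1, 1]
Keep top 4: [10, 10, 9, 8]
Tail entries: [8, 8, 7, 7, 7, 6, 5, 4, 2, 1, 1, 1]
L1 error = sum of tail = 57.

57


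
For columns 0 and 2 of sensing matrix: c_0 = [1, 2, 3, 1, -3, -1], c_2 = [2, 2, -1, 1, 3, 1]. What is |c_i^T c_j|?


Inner product: 1*2 + 2*2 + 3*-1 + 1*1 + -3*3 + -1*1
Products: [2, 4, -3, 1, -9, -1]
Sum = -6.
|dot| = 6.

6


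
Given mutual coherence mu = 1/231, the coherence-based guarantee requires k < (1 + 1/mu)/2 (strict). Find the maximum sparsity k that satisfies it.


1/mu = 231.
1 + 1/mu = 232.
(1 + 1/mu)/2 = 116 is an integer and the inequality is strict, so k_max = 116 - 1 = 115.

115


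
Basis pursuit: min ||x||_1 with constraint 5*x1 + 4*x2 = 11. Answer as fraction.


Axis intercepts:
  x1 = 11/5, x2 = 0: L1 = 11/5
  x1 = 0, x2 = 11/4: L1 = 11/4
x* = (11/5, 0)
||x*||_1 = 11/5.

11/5


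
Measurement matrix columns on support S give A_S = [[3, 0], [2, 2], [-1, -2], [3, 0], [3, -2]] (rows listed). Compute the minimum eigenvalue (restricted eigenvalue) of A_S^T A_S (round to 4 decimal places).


A_S^T A_S = [[32, 0], [0, 12]].
trace = 44.
det = 384.
disc = trace^2 - 4*det = 1936 - 4*384 = 400.
sqrt(400) = 20.
lam_min = (44 - 20)/2 = 12 = 12.0000.

12.0000


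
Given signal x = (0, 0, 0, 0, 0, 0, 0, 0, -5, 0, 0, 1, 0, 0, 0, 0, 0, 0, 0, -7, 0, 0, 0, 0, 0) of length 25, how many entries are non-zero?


Non-zero positions: [8, 11, 19].
Sparsity = 3.

3


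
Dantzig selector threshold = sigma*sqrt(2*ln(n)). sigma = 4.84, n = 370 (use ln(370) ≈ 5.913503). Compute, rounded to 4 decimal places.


ln(370) ≈ 5.913503.
2*ln(n) ≈ 11.827006.
sqrt(2*ln(n)) ≈ sqrt(11.827006) ≈ 3.439041.
threshold ≈ 4.84*3.439041 = 16.64495844 ≈ 16.6450.

16.6450


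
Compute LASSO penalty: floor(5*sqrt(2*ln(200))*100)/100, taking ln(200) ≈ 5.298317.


ln(200) ≈ 5.298317.
2*ln(n) ≈ 10.596634.
sqrt(2*ln(n)) ≈ sqrt(10.596634) ≈ 3.255247.
lambda ≈ 5*3.255247 = 16.276235.
floor(lambda*100)/100 = 16.27.

16.27


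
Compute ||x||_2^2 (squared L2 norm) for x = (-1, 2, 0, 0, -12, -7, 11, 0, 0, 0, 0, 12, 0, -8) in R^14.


Non-zero entries: [(0, -1), (1, 2), (4, -12), (5, -7), (6, 11), (11, 12), (13, -8)]
Squares: [1, 4, 144, 49, 121, 144, 64]
||x||_2^2 = sum = 527.

527


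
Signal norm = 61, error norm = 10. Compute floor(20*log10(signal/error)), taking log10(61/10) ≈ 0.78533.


||x||/||e|| = 61/10.
log10(61/10) ≈ 0.78533.
20*log10(||x||/||e||) ≈ 20*0.78533 = 15.7066.
floor(15.7066) = 15.

15


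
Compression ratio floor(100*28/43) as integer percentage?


100*m/n = 100*28/43 ≈ 65.1163.
floor = 65.

65


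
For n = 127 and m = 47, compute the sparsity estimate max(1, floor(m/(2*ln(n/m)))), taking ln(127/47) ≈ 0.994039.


n/m = 127/47.
ln(n/m) ≈ 0.994039.
2*ln(n/m) ≈ 1.988078.
m/(2*ln(n/m)) ≈ 47/1.988078 ≈ 23.6409.
floor = 23.
k_max = max(1, 23) = 23.

23


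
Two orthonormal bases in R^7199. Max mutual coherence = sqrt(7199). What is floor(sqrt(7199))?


84^2 = 7056 <= 7199 < 7225 = 85^2, so 84 <= sqrt(7199) < 85.
floor(sqrt(7199)) = 84.

84


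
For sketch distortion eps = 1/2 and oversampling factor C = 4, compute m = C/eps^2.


1/eps = 2.
(1/eps)^2 = 4.
m = 4*4 = 16.

16


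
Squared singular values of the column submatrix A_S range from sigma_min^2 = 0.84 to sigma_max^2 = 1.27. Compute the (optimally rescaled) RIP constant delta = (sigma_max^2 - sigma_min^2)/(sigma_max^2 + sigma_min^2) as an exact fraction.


lambda_max - lambda_min = 1.27 - 0.84 = 0.43.
lambda_max + lambda_min = 1.27 + 0.84 = 2.11.
delta = 0.43/2.11 = 43/211.

43/211


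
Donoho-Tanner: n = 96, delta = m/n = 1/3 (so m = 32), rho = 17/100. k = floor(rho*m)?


m = 1/3*96 = 32.
rho = 17/100.
rho*m = 17/100*32 = 5.44.
k = floor(5.44) = 5.

5


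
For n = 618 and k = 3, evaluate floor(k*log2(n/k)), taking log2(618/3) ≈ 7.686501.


log2(n/k) = log2(618/3) ≈ 7.686501.
k*log2(n/k) ≈ 3*7.686501 = 23.059503.
floor(23.059503) = 23.

23


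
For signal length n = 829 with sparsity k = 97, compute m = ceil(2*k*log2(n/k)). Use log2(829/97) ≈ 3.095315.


log2(n/k) = log2(829/97) ≈ 3.095315.
2*k*log2(n/k) ≈ 2*97*3.095315 = 600.49111.
m = ceil(600.49111) = 601.

601


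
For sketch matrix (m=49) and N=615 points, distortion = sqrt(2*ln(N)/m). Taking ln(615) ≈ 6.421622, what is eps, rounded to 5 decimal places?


ln(615) ≈ 6.421622.
2*ln(N)/m ≈ 2*6.421622/49 ≈ 0.26210702.
eps = sqrt(0.26210702) ≈ 0.5119639 ≈ 0.51196.

0.51196


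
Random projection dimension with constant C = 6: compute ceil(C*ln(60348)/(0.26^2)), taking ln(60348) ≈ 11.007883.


ln(60348) ≈ 11.007883.
eps^2 = 0.26^2 = 0.0676.
C*ln(N)/eps^2 ≈ 6*11.007883/0.0676 ≈ 977.031.
m = ceil(977.031) = 978.

978


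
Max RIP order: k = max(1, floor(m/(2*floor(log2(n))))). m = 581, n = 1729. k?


floor(log2(1729)) = 10.
2*10 = 20.
m/(2*floor(log2(n))) = 581/20 ≈ 29.05.
floor = 29.
k = max(1, 29) = 29.

29


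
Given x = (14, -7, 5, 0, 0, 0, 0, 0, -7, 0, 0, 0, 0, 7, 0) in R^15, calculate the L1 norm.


Non-zero entries: [(0, 14), (1, -7), (2, 5), (8, -7), (13, 7)]
Absolute values: [14, 7, 5, 7, 7]
||x||_1 = sum = 40.

40


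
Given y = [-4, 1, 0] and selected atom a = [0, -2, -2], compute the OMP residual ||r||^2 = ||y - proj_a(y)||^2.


a^T a = 8.
a^T y = -2.
coeff = -2/8 = -1/4.
||r||^2 = 33/2.

33/2


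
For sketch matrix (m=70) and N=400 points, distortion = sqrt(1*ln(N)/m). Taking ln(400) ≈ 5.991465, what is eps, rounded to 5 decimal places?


ln(400) ≈ 5.991465.
1*ln(N)/m ≈ 1*5.991465/70 ≈ 0.08559236.
eps = sqrt(0.08559236) ≈ 0.2925617 ≈ 0.29256.

0.29256


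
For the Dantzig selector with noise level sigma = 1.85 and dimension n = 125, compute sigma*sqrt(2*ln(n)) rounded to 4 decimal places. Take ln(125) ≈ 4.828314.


ln(125) ≈ 4.828314.
2*ln(n) ≈ 9.656628.
sqrt(2*ln(n)) ≈ sqrt(9.656628) ≈ 3.107512.
threshold ≈ 1.85*3.107512 = 5.7488972 ≈ 5.7489.

5.7489


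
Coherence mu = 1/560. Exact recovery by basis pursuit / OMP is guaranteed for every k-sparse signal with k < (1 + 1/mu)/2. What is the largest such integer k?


1/mu = 560.
1 + 1/mu = 561.
(1 + 1/mu)/2 = 280.5 is not an integer, so k_max = floor(280.5) = 280.

280


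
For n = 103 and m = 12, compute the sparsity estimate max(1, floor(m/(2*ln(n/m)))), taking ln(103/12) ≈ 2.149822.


n/m = 103/12.
ln(n/m) ≈ 2.149822.
2*ln(n/m) ≈ 4.299644.
m/(2*ln(n/m)) ≈ 12/4.299644 ≈ 2.7909.
floor = 2.
k_max = max(1, 2) = 2.

2


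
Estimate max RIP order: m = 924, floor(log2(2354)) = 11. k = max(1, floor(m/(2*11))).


floor(log2(2354)) = 11.
2*11 = 22.
m/(2*floor(log2(n))) = 924/22 ≈ 42.0.
floor = 42.
k = max(1, 42) = 42.

42


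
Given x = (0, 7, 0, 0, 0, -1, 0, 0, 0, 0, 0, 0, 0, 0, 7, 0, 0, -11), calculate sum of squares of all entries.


Non-zero entries: [(1, 7), (5, -1), (14, 7), (17, -11)]
Squares: [49, 1, 49, 121]
||x||_2^2 = sum = 220.

220


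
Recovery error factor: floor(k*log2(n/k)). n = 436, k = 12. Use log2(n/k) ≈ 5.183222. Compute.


log2(n/k) = log2(436/12) ≈ 5.183222.
k*log2(n/k) ≈ 12*5.183222 = 62.198664.
floor(62.198664) = 62.

62


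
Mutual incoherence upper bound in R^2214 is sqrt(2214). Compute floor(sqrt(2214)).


47^2 = 2209 <= 2214 < 2304 = 48^2, so 47 <= sqrt(2214) < 48.
floor(sqrt(2214)) = 47.

47


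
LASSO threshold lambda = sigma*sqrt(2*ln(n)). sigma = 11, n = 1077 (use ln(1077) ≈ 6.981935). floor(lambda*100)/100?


ln(1077) ≈ 6.981935.
2*ln(n) ≈ 13.96387.
sqrt(2*ln(n)) ≈ sqrt(13.96387) ≈ 3.736826.
lambda ≈ 11*3.736826 = 41.105086.
floor(lambda*100)/100 = 41.10.

41.10


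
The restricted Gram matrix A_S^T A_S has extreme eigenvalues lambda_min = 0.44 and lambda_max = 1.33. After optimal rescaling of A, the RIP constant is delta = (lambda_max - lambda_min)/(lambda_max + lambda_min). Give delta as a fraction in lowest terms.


lambda_max - lambda_min = 1.33 - 0.44 = 0.89.
lambda_max + lambda_min = 1.33 + 0.44 = 1.77.
delta = 0.89/1.77 = 89/177.

89/177


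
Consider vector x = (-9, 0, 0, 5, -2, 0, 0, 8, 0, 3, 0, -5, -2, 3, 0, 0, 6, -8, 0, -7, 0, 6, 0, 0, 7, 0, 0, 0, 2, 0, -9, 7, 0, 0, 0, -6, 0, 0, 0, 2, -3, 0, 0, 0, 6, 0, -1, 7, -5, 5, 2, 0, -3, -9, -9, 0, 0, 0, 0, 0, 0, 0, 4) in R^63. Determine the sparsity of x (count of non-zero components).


Non-zero positions: [0, 3, 4, 7, 9, 11, 12, 13, 16, 17, 19, 21, 24, 28, 30, 31, 35, 39, 40, 44, 46, 47, 48, 49, 50, 52, 53, 54, 62].
Sparsity = 29.

29


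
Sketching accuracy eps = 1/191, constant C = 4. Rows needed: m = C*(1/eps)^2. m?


1/eps = 191.
(1/eps)^2 = 36481.
m = 4*36481 = 145924.

145924


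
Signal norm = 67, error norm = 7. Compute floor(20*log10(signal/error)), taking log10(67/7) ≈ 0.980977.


||x||/||e|| = 67/7.
log10(67/7) ≈ 0.980977.
20*log10(||x||/||e||) ≈ 20*0.980977 = 19.61954.
floor(19.61954) = 19.

19


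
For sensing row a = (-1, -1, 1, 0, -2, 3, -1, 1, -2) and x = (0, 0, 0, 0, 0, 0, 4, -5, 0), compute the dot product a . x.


Non-zero terms: ['-1*4', '1*-5']
Products: [-4, -5]
y = sum = -9.

-9


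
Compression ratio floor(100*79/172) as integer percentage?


100*m/n = 100*79/172 ≈ 45.9302.
floor = 45.

45


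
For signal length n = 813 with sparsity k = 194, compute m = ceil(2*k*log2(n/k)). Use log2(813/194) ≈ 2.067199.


log2(n/k) = log2(813/194) ≈ 2.067199.
2*k*log2(n/k) ≈ 2*194*2.067199 = 802.073212.
m = ceil(802.073212) = 803.

803


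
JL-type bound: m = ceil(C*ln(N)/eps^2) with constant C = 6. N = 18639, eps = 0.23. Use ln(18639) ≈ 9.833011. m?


ln(18639) ≈ 9.833011.
eps^2 = 0.23^2 = 0.0529.
C*ln(N)/eps^2 ≈ 6*9.833011/0.0529 ≈ 1115.2753.
m = ceil(1115.2753) = 1116.

1116


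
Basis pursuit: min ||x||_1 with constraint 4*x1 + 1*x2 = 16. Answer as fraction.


Axis intercepts:
  x1 = 4, x2 = 0: L1 = 4
  x1 = 0, x2 = 16: L1 = 16
x* = (4, 0)
||x*||_1 = 4.

4


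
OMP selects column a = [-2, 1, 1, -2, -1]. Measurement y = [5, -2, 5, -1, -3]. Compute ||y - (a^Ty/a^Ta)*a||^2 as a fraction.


a^T a = 11.
a^T y = -2.
coeff = -2/11 = -2/11.
||r||^2 = 700/11.

700/11


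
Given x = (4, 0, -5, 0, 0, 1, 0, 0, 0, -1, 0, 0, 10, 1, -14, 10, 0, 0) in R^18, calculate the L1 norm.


Non-zero entries: [(0, 4), (2, -5), (5, 1), (9, -1), (12, 10), (13, 1), (14, -14), (15, 10)]
Absolute values: [4, 5, 1, 1, 10, 1, 14, 10]
||x||_1 = sum = 46.

46


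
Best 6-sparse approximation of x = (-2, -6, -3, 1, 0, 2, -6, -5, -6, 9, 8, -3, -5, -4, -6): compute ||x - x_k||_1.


Sorted |x_i| descending: [9, 8, 6, 6, 6, 6, 5, 5, 4, 3, 3, 2, 2, 1, 0]
Keep top 6: [9, 8, 6, 6, 6, 6]
Tail entries: [5, 5, 4, 3, 3, 2, 2, 1, 0]
L1 error = sum of tail = 25.

25


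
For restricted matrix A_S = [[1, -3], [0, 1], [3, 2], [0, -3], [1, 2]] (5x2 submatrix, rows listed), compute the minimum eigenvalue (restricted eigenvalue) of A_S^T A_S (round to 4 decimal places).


A_S^T A_S = [[11, 5], [5, 27]].
trace = 38.
det = 272.
disc = trace^2 - 4*det = 1444 - 4*272 = 356.
sqrt(356) ≈ 18.867962.
lam_min = (38 - sqrt(356))/2 ≈ (38 - 18.867962)/2 = 9.566019 ≈ 9.5660.

9.5660


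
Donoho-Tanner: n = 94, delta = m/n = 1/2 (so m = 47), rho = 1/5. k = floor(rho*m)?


m = 1/2*94 = 47.
rho = 1/5.
rho*m = 1/5*47 = 9.4.
k = floor(9.4) = 9.

9


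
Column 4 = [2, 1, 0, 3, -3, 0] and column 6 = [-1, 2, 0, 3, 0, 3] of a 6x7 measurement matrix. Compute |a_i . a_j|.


Inner product: 2*-1 + 1*2 + 0*0 + 3*3 + -3*0 + 0*3
Products: [-2, 2, 0, 9, 0, 0]
Sum = 9.
|dot| = 9.

9


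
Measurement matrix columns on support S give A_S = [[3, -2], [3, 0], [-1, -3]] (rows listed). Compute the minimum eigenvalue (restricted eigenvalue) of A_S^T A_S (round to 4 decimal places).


A_S^T A_S = [[19, -3], [-3, 13]].
trace = 32.
det = 238.
disc = trace^2 - 4*det = 1024 - 4*238 = 72.
sqrt(72) ≈ 8.485281.
lam_min = (32 - sqrt(72))/2 ≈ (32 - 8.485281)/2 = 11.7573595 ≈ 11.7574.

11.7574


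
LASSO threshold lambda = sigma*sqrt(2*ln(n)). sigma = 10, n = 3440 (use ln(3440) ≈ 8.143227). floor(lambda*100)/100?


ln(3440) ≈ 8.143227.
2*ln(n) ≈ 16.286454.
sqrt(2*ln(n)) ≈ sqrt(16.286454) ≈ 4.035648.
lambda ≈ 10*4.035648 = 40.35648.
floor(lambda*100)/100 = 40.35.

40.35


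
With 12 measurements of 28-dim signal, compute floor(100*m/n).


100*m/n = 100*12/28 ≈ 42.8571.
floor = 42.

42


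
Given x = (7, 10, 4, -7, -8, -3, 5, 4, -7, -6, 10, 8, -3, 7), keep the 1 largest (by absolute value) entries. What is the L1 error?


Sorted |x_i| descending: [10, 10, 8, 8, 7, 7, 7, 7, 6, 5, 4, 4, 3, 3]
Keep top 1: [10]
Tail entries: [10, 8, 8, 7, 7, 7, 7, 6, 5, 4, 4, 3, 3]
L1 error = sum of tail = 79.

79


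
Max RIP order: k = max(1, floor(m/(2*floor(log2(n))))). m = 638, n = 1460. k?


floor(log2(1460)) = 10.
2*10 = 20.
m/(2*floor(log2(n))) = 638/20 ≈ 31.9.
floor = 31.
k = max(1, 31) = 31.

31


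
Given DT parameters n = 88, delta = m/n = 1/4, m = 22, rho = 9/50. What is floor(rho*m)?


m = 1/4*88 = 22.
rho = 9/50.
rho*m = 9/50*22 = 3.96.
k = floor(3.96) = 3.

3


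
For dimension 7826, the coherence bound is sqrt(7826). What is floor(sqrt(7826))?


88^2 = 7744 <= 7826 < 7921 = 89^2, so 88 <= sqrt(7826) < 89.
floor(sqrt(7826)) = 88.

88


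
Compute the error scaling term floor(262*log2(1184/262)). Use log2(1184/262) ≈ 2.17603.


log2(n/k) = log2(1184/262) ≈ 2.17603.
k*log2(n/k) ≈ 262*2.17603 = 570.11986.
floor(570.11986) = 570.

570


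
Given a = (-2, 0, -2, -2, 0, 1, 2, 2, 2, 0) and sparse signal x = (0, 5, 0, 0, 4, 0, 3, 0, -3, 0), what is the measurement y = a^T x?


Non-zero terms: ['0*5', '0*4', '2*3', '2*-3']
Products: [0, 0, 6, -6]
y = sum = 0.

0


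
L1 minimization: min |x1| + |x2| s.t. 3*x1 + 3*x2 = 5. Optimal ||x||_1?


Axis intercepts:
  x1 = 5/3, x2 = 0: L1 = 5/3
  x1 = 0, x2 = 5/3: L1 = 5/3
x* = (5/3, 0)
||x*||_1 = 5/3.

5/3


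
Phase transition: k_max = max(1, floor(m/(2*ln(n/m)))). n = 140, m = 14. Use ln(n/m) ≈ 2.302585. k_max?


n/m = 140/14 = 10.
ln(n/m) ≈ 2.302585.
2*ln(n/m) ≈ 4.60517.
m/(2*ln(n/m)) ≈ 14/4.60517 ≈ 3.0401.
floor = 3.
k_max = max(1, 3) = 3.

3


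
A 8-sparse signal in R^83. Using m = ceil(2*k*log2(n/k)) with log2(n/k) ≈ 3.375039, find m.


log2(n/k) = log2(83/8) ≈ 3.375039.
2*k*log2(n/k) ≈ 2*8*3.375039 = 54.000624.
m = ceil(54.000624) = 55.

55


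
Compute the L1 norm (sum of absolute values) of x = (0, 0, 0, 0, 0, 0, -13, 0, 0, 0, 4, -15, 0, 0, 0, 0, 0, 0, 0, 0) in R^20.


Non-zero entries: [(6, -13), (10, 4), (11, -15)]
Absolute values: [13, 4, 15]
||x||_1 = sum = 32.

32


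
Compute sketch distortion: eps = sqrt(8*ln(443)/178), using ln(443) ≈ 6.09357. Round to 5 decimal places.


ln(443) ≈ 6.09357.
8*ln(N)/m ≈ 8*6.09357/178 ≈ 0.27386831.
eps = sqrt(0.27386831) ≈ 0.5233243 ≈ 0.52332.

0.52332


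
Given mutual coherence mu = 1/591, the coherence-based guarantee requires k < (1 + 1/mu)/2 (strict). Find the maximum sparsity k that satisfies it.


1/mu = 591.
1 + 1/mu = 592.
(1 + 1/mu)/2 = 296 is an integer and the inequality is strict, so k_max = 296 - 1 = 295.

295


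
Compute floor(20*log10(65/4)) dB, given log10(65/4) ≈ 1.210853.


||x||/||e|| = 65/4.
log10(65/4) ≈ 1.210853.
20*log10(||x||/||e||) ≈ 20*1.210853 = 24.21706.
floor(24.21706) = 24.

24


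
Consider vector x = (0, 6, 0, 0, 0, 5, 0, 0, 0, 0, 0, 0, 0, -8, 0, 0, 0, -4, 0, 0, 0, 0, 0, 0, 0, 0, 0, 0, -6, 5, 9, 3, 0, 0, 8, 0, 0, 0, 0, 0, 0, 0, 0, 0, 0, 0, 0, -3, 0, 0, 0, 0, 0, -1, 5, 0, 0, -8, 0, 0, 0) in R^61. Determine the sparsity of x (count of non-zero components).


Non-zero positions: [1, 5, 13, 17, 28, 29, 30, 31, 34, 47, 53, 54, 57].
Sparsity = 13.

13


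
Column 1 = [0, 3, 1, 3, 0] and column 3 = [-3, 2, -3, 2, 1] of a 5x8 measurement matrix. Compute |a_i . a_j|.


Inner product: 0*-3 + 3*2 + 1*-3 + 3*2 + 0*1
Products: [0, 6, -3, 6, 0]
Sum = 9.
|dot| = 9.

9
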